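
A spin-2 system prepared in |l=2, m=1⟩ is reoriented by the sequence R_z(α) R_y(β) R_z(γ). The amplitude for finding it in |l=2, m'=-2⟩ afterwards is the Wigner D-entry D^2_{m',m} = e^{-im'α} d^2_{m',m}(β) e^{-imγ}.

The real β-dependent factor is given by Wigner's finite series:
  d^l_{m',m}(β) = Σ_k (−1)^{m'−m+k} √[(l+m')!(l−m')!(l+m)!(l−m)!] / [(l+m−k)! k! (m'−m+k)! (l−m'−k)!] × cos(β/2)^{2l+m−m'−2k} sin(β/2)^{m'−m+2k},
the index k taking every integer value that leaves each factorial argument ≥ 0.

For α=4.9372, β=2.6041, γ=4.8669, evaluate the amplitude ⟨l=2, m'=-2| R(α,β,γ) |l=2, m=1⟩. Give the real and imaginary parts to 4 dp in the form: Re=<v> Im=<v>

Re=0.1384 Im=-0.4553

First d^2_{-2,1}(β=2.6041), then the phase factors e^{-i(-2)α} and e^{-i(1)γ}:
Half-angle: c=0.265523, s=0.964105. N=√(1·24·6·1)=12.000000
k∈{3} keeps every argument non-negative
  k=3: (−1)^0·12.0000/(6)·0.2655^1·0.9641^3 = +0.475888
d^2_{-2,1}(2.6041) = +0.475888
Attach z-rotation phases: D = e^{-i(-2)(4.9372)}·(+0.475888)·e^{-i(1)(4.8669)} = +0.138410-0.455315i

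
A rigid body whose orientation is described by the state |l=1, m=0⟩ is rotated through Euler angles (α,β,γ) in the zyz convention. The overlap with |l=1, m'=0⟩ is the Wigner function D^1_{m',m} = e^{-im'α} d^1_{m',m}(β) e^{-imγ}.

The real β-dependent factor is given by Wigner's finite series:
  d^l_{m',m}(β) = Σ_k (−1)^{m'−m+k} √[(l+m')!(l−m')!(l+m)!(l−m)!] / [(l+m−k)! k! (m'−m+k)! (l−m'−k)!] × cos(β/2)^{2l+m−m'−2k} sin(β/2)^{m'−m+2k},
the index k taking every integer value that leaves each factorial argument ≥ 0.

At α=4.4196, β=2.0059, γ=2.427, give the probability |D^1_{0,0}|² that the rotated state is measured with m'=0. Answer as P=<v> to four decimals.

P=0.1777

D^1_{0,0}(4.4196,2.0059,2.427) = e^{-i·0·4.4196}·d^1_{0,0}(2.0059)·e^{-i·0·2.427}. Compute d first:
Half-angle: c=0.537818, s=0.843061. N=√(1·1·1·1)=1.000000
k∈{0,1} keeps every argument non-negative
  k=0: (−1)^0·1.0000/(1)·0.5378^2·0.8431^0 = +0.289248
  k=1: (−1)^1·1.0000/(1)·0.5378^0·0.8431^2 = -0.710752
d^1_{0,0}(2.0059) = +0.289248 -0.710752 = -0.421504
|D^1_{0,0}|² = |d^1_{0,0}(β)|² = (-0.421504)² = 0.177666 (the z-rotation phases have unit modulus)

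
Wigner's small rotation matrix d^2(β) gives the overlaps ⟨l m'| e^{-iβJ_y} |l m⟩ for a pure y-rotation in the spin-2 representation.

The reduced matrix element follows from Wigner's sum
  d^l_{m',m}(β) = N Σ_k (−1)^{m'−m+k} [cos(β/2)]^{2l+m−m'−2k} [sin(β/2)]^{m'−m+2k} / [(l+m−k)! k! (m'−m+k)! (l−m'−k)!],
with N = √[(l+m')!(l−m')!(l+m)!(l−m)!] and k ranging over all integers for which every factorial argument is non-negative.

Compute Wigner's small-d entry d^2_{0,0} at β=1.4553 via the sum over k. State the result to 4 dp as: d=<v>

d=-0.4801

d^2_{0,0}(β=1.4553) via Wigner's sum:
Half-angle: c=0.746739, s=0.665117. N=√(2·2·2·2)=4.000000
Admissible k: 0..2 (factorial args all ≥0)
  k=0: (−1)^0·4.0000/(4)·0.7467^4·0.6651^0 = +0.310940
  k=1: (−1)^1·4.0000/(1)·0.7467^2·0.6651^2 = -0.986720
  k=2: (−1)^2·4.0000/(4)·0.7467^0·0.6651^4 = +0.195700
d^2_{0,0}(1.4553) = +0.310940 -0.986720 +0.195700 = -0.480080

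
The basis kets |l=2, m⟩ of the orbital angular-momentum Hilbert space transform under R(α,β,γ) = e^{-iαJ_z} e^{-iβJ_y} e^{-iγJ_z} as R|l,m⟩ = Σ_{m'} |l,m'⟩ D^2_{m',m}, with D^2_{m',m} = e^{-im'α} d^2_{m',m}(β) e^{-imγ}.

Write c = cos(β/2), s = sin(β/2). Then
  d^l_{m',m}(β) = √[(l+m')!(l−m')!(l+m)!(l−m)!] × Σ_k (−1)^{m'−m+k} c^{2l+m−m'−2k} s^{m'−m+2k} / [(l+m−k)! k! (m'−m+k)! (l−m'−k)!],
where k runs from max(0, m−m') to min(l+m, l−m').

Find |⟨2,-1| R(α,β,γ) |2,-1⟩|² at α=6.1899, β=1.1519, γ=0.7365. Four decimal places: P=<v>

D^2_{-1,-1}(6.1899,1.1519,0.7365) = e^{-i·-1·6.1899}·d^2_{-1,-1}(1.1519)·e^{-i·-1·0.7365}. Compute d first:
Half-angle: c=0.838675, s=0.544632. N=√(1·6·1·6)=6.000000
k∈{0,1} keeps every argument non-negative
  k=0: (−1)^0·6.0000/(6)·0.8387^4·0.5446^0 = +0.494738
  k=1: (−1)^1·6.0000/(2)·0.8387^2·0.5446^2 = -0.625914
d^2_{-1,-1}(1.1519) = +0.494738 -0.625914 = -0.131176
|D^2_{-1,-1}|² = |d^2_{-1,-1}(β)|² = (-0.131176)² = 0.017207 (the z-rotation phases have unit modulus)

P=0.0172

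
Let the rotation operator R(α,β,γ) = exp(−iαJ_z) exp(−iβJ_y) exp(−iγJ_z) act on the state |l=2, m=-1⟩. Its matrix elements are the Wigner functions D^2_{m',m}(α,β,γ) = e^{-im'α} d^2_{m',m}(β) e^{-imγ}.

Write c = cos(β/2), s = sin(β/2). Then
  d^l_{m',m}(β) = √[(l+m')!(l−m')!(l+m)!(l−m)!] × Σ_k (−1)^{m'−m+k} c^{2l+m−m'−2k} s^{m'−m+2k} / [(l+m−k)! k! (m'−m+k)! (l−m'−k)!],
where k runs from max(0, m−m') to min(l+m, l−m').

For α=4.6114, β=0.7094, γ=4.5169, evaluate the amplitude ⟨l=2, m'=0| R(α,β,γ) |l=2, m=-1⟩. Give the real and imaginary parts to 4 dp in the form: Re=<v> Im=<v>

Re=0.1176 Im=0.5938

First d^2_{0,-1}(β=0.7094), then the phase factors e^{-i(0)α} and e^{-i(-1)γ}:
Half-angle: c=0.937751, s=0.347309. N=√(2·2·1·6)=4.898979
k∈{0,1} keeps every argument non-negative
  k=0: (−1)^1·4.8990/(2)·0.9378^3·0.3473^1 = -0.701542
  k=1: (−1)^2·4.8990/(2)·0.9378^1·0.3473^3 = +0.096230
d^2_{0,-1}(0.7094) = -0.701542 +0.096230 = -0.605312
Phases: e^{-i·(0)·4.6114}=+1.000000+0.000000i, e^{-i·(-1)·4.5169}=-0.194246-0.980953i ⇒ D=+0.117580+0.593783i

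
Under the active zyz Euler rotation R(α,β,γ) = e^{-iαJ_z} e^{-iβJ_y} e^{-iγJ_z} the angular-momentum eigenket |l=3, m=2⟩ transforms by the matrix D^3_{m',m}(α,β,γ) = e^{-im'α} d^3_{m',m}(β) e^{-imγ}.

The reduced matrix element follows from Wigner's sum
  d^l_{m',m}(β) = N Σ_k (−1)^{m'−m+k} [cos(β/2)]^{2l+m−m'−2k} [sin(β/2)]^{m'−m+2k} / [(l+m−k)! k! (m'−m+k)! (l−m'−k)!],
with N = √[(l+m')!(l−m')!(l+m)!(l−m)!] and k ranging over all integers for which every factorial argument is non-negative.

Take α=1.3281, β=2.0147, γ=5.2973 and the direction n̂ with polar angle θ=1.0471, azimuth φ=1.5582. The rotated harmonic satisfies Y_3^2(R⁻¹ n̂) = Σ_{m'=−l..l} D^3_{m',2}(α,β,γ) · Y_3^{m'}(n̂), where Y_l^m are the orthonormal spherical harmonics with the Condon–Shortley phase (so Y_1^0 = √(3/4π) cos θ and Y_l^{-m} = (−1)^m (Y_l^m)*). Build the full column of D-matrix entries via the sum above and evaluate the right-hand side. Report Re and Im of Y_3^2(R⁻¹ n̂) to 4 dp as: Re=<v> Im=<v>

Need the full column D^3_{m',2} for m'=−3..3 at α=1.3281, β=2.0147, γ=5.2973.
cos(β/2)=0.534103, sin(β/2)=0.845419
d^3_{-3,2}: single k=5 term ⇒ +0.565017;  D = +0.535056-0.181547i
d^3_{-2,2}: k∈[4..5] ⇒ +0.728633 -0.365118 = +0.363515;  D = -0.030651-0.362220i
d^3_{-1,2}: k∈[3..4] ⇒ +0.582266 -0.729434 = -0.147168;  D = +0.145328+0.023196i
d^3_{0,2}: k∈[2..3] ⇒ +0.318570 -0.798178 = -0.479607;  D = +0.187198-0.441566i
d^3_{1,2}: k∈[1..2] ⇒ +0.116198 -0.582266 = -0.466069;  D = -0.372808-0.279704i
d^3_{2,2}: k∈[0..1] ⇒ +0.023214 -0.290813 = -0.267599;  D = -0.207331+0.169185i
d^3_{3,2}: single k=0 term ⇒ -0.090006;  D = +0.038478+0.081367i
Y_3^{m'}(θ=1.0471,φ=1.5582) and Σ D·Y over m':
  (+0.5351-0.1815i)·(-0.0102+0.2708i)  (-0.0307-0.3622i)·(-0.3831-0.0097i)  (+0.1453+0.0232i)·(+0.0009-0.0701i)  (+0.1872-0.4416i)·(-0.3265+0.0000i)  (-0.3728-0.2797i)·(-0.0009-0.0701i)  (-0.2073+0.1692i)·(-0.3831+0.0097i)  (+0.0385+0.0814i)·(+0.0102+0.2708i)
Y_3^2(R⁻¹ n̂) = +0.029452+0.390616i

Re=0.0295 Im=0.3906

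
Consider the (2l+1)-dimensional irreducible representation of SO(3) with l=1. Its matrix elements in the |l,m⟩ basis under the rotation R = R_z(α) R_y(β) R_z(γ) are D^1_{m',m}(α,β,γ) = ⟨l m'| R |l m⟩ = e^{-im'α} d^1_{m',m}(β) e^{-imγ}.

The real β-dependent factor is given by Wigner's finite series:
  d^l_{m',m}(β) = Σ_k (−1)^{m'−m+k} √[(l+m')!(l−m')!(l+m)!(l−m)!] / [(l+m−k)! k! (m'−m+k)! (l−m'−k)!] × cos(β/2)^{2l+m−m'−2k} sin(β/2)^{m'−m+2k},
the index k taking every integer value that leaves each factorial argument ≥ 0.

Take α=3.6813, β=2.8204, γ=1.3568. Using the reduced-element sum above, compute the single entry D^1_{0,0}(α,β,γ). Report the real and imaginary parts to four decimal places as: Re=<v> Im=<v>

Split into d^1_{0,0}(β=2.8204) × two z-phases.
Half-angle: c=0.159907, s=0.987132. N=√(1·1·1·1)=1.000000
k∈{0,1} keeps every argument non-negative
  k=0: (−1)^0·1.0000/(1)·0.1599^2·0.9871^0 = +0.025570
  k=1: (−1)^1·1.0000/(1)·0.1599^0·0.9871^2 = -0.974430
d^1_{0,0}(2.8204) = +0.025570 -0.974430 = -0.948860
Phases: e^{-i·(0)·3.6813}=+1.000000+0.000000i, e^{-i·(0)·1.3568}=+1.000000+0.000000i ⇒ D=-0.948860+0.000000i

Re=-0.9489 Im=0.0000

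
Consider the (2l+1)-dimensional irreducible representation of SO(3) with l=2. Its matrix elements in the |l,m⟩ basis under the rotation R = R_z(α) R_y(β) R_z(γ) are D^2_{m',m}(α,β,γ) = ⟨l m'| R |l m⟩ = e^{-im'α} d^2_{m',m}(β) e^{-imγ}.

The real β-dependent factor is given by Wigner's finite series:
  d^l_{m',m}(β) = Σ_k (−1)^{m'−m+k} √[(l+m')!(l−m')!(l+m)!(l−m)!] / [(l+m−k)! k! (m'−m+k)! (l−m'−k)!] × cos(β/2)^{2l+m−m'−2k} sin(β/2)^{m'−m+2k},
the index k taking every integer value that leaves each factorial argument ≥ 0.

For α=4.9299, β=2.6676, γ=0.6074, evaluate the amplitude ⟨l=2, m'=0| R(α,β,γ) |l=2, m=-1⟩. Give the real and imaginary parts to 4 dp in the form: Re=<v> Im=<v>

Re=0.4084 Im=0.2839

First d^2_{0,-1}(β=2.6676), then the phase factors e^{-i(0)α} and e^{-i(-1)γ}:
With c≡cos(β/2)=0.234784 and s≡sin(β/2)=0.972048, N=[2·2·1·6]^{1/2}=4.898979
k: max(0,(-1)−(0))=0 … min(2+(-1),2−(0))=1
  k=0: (−1)^1·4.8990/(2)·0.2348^3·0.9720^1 = -0.030815
  k=1: (−1)^2·4.8990/(2)·0.2348^1·0.9720^3 = +0.528210
d^2_{0,-1}(2.6676) = -0.030815 +0.528210 = +0.497395
D = (+1.000000+0.000000i)·(+0.497395)·(+0.821135+0.570734i) = +0.408428+0.283880i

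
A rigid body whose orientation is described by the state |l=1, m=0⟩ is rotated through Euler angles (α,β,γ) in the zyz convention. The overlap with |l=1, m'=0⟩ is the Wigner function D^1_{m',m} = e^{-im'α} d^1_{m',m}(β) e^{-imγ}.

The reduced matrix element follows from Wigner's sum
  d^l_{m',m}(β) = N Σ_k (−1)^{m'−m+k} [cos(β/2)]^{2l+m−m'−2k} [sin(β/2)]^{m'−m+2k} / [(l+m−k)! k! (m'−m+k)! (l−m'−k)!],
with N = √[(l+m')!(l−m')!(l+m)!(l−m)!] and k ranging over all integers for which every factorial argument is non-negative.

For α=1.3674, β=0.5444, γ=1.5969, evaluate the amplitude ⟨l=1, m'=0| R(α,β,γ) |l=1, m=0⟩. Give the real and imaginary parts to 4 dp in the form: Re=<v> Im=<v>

Re=0.8554 Im=0.0000

First d^1_{0,0}(β=0.5444), then the phase factors e^{-i(0)α} and e^{-i(0)γ}:
Half-angle: c=0.963182, s=0.268851. N=√(1·1·1·1)=1.000000
k∈{0,1} keeps every argument non-negative
  k=0: (−1)^0·1.0000/(1)·0.9632^2·0.2689^0 = +0.927719
  k=1: (−1)^1·1.0000/(1)·0.9632^0·0.2689^2 = -0.072281
d^1_{0,0}(0.5444) = +0.927719 -0.072281 = +0.855438
Attach z-rotation phases: D = e^{-i(0)(1.3674)}·(+0.855438)·e^{-i(0)(1.5969)} = +0.855438+0.000000i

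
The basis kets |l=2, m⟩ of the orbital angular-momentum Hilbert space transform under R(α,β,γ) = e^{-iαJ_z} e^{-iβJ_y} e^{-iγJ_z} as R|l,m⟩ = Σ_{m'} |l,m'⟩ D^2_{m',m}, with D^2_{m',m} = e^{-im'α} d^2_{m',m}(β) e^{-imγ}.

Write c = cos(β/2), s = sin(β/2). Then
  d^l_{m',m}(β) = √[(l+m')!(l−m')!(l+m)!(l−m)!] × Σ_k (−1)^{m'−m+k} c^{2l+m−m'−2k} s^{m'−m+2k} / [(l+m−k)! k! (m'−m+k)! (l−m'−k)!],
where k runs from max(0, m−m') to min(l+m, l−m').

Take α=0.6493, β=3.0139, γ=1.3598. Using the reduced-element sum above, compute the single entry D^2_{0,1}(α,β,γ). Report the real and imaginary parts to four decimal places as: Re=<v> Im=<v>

Re=-0.0324 Im=0.1513

D^2_{0,1}(0.6493,3.0139,1.3598) = e^{-i·0·0.6493}·d^2_{0,1}(3.0139)·e^{-i·1·1.3598}. Compute d first:
c=cos(3.0139/2)=0.063803, s=sin(3.0139/2)=0.997963; N=√[2·2·6·1]=4.898979
k: max(0,(1)−(0))=1 … min(2+(1),2−(0))=2
  k=1: (−1)^0·4.8990/(2)·0.0638^3·0.9980^1 = +0.000635
  k=2: (−1)^1·4.8990/(2)·0.0638^1·0.9980^3 = -0.155331
d^2_{0,1}(3.0139) = +0.000635 -0.155331 = -0.154696
D = (+1.000000+0.000000i)·(-0.154696)·(+0.209434-0.977823i) = -0.032399+0.151266i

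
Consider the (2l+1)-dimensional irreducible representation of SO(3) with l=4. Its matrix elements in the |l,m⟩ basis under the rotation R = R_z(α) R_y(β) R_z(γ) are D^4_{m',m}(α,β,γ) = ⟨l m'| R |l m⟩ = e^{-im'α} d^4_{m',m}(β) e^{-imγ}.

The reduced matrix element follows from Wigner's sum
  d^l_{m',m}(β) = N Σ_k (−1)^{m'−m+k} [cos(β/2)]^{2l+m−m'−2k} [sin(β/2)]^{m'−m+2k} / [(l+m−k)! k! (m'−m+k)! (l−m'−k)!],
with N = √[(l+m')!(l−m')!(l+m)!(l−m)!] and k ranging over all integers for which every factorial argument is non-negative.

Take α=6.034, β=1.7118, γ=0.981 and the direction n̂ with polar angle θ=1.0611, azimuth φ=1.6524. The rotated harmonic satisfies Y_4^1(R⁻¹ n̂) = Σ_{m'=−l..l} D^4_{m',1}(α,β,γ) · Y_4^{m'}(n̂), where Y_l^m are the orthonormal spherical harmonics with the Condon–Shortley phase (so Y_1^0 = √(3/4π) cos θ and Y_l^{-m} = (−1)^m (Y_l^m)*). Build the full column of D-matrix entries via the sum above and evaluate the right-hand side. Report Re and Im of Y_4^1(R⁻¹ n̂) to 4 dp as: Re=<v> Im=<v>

Re=-0.1559 Im=-0.2934

Need the full column D^4_{m',1} for m'=−4..4 at α=6.034, β=1.7118, γ=0.981.
cos(β/2)=0.655539, sin(β/2)=0.755161
d^4_{-4,1}: single k=5 term ⇒ +0.517712;  D = -0.204913-0.475433i
d^4_{-3,1}: k∈[4..5] ⇒ +0.794460 -0.632566 = +0.161895;  D = -0.025435-0.159884i
d^4_{-2,1}: k∈[3..5] ⇒ +0.737271 -1.467576 +0.389505 = -0.340800;  D = -0.031114+0.339377i
d^4_{-1,1}: k∈[2..5] ⇒ +0.452555 -1.801667 +1.195437 -0.105759 = -0.259434;  D = -0.086667+0.244530i
d^4_{0,1}: k∈[1..4] ⇒ +0.175689 -1.398873 +1.856353 -0.410574 = +0.222595;  D = +0.123805-0.184988i
d^4_{1,1}: k∈[0..3] ⇒ +0.034103 -0.678832 +1.801667 -0.796958 = +0.359980;  D = +0.267811-0.240546i
d^4_{2,1}: k∈[0..2] ⇒ -0.166673 +1.105906 -0.978384 = -0.039151;  D = -0.034679+0.018170i
d^4_{3,1}: k∈[0..1] ⇒ +0.359204 -0.794460 = -0.435256;  D = -0.423450+0.100688i
d^4_{4,1}: single k=0 term ⇒ -0.390127;  D = -0.390079-0.006141i
Y_4^{m'}(θ=1.0611,φ=1.6524) and Σ D·Y over m':
  (-0.2049-0.4754i)·(+0.2433-0.0824i)  (-0.0254-0.1599i)·(+0.0984+0.3941i)  (-0.0311+0.3394i)·(-0.1676+0.0276i)  (-0.0867+0.2445i)·(+0.0219+0.2678i)  (+0.1238-0.1850i)·(-0.2283+0.0000i)  (+0.2678-0.2405i)·(-0.0219+0.2678i)  (-0.0347+0.0182i)·(-0.1676-0.0276i)  (-0.4235+0.1007i)·(-0.0984+0.3941i)  (-0.3901-0.0061i)·(+0.2433+0.0824i)
Y_4^1(R⁻¹ n̂) = -0.155875-0.293443i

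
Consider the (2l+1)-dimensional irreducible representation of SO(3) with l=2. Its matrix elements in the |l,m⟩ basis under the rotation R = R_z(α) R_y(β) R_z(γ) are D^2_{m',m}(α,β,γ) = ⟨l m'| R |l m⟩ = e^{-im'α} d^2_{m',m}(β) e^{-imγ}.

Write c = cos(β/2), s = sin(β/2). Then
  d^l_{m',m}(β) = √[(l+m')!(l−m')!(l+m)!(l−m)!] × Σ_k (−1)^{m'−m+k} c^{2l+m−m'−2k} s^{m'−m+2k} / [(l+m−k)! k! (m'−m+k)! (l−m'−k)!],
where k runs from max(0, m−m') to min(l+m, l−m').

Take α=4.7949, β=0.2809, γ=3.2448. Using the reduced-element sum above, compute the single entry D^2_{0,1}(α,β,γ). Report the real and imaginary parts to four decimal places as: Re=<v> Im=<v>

Re=-0.3245 Im=0.0336

D^2_{0,1}(4.7949,0.2809,3.2448) = e^{-i·0·4.7949}·d^2_{0,1}(0.2809)·e^{-i·1·3.2448}. Compute d first:
c=cos(0.2809/2)=0.990153, s=sin(0.2809/2)=0.139989; N=√[2·2·6·1]=4.898979
The bounds max(0,m−m')=1 and min(l+m,l−m')=2 give 2 terms
  k=1: (−1)^0·4.8990/(2)·0.9902^3·0.1400^1 = +0.332871
  k=2: (−1)^1·4.8990/(2)·0.9902^1·0.1400^3 = -0.006654
d^2_{0,1}(0.2809) = +0.332871 -0.006654 = +0.326217
Attach z-rotation phases: D = e^{-i(0)(4.7949)}·(+0.326217)·e^{-i(1)(3.2448)} = -0.324481+0.033608i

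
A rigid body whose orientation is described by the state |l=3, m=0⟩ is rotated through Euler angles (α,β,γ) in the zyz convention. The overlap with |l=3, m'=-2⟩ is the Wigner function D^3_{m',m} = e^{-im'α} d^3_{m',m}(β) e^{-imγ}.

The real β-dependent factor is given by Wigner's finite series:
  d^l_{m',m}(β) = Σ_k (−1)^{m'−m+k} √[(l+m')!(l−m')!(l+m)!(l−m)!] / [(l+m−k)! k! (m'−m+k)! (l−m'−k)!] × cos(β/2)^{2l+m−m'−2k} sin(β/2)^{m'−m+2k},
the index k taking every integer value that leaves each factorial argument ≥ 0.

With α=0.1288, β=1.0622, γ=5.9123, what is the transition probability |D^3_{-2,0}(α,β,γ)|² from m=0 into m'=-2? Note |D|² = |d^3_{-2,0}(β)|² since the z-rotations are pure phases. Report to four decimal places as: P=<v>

First d^3_{-2,0}(β=1.0622), then the phase factors e^{-i(-2)α} and e^{-i(0)γ}:
Half-angle: c=0.862250, s=0.506482. N=√(1·120·6·6)=65.726707
The bounds max(0,m−m')=2 and min(l+m,l−m')=3 give 2 terms
  k=2: (−1)^0·65.7267/(12)·0.8623^4·0.5065^2 = +0.776645
  k=3: (−1)^1·65.7267/(12)·0.8623^2·0.5065^4 = -0.267969
d^3_{-2,0}(1.0622) = +0.776645 -0.267969 = +0.508676
|D^3_{-2,0}|² = |d^3_{-2,0}(β)|² = (+0.508676)² = 0.258752 (the z-rotation phases have unit modulus)

P=0.2588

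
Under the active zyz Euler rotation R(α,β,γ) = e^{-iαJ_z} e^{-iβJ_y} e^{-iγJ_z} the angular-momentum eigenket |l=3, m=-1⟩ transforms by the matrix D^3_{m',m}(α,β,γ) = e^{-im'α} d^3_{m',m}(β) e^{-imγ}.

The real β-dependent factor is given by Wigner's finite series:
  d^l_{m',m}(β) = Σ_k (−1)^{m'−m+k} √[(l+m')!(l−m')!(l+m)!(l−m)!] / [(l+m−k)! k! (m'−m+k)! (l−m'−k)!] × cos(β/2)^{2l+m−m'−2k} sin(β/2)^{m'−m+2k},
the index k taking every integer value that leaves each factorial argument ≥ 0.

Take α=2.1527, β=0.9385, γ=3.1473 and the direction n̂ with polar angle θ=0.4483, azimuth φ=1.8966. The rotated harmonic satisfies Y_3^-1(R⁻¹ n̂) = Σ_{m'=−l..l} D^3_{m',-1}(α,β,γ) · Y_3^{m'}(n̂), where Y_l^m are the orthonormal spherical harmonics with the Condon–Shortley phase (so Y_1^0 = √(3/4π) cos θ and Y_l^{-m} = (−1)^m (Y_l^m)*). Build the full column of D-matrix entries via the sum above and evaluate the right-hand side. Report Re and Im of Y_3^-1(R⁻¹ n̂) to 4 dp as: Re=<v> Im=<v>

Re=0.4329 Im=-0.0966

Need the full column D^3_{m',-1} for m'=−3..3 at α=2.1527, β=0.9385, γ=3.1473.
cos(β/2)=0.891908, sin(β/2)=0.452217
d^3_{-3,-1}: single k=2 term ⇒ +0.501210;  D = -0.493057-0.090038i
d^3_{-2,-1}: k∈[1..2] ⇒ +0.807136 -0.414984 = +0.392152;  D = +0.153174+0.361000i
d^3_{-1,-1}: k∈[0..2] ⇒ +0.503407 -1.035296 +0.199609 = -0.332279;  D = -0.184207+0.276545i
d^3_{0,-1}: k∈[0..2] ⇒ -0.884174 +0.681889 -0.058432 = -0.260716;  D = +0.260712+0.001488i
d^3_{1,-1}: k∈[0..2] ⇒ +0.776472 -0.266146 +0.008552 = +0.518878;  D = +0.282705+0.435101i
d^3_{2,-1}: k∈[0..1] ⇒ -0.414984 +0.053340 = -0.361644;  D = -0.145048+0.331281i
d^3_{3,-1}: single k=0 term ⇒ +0.128847;  D = -0.127007+0.021698i
Y_3^{m'}(θ=0.4483,φ=1.8966) and Σ D·Y over m':
  (-0.4931-0.0900i)·(+0.0282+0.0190i)  (+0.1532+0.3610i)·(-0.1376+0.1049i)  (-0.1842+0.2765i)·(-0.1372-0.4062i)  (+0.2607+0.0015i)·(+0.3567+0.0000i)  (+0.2827+0.4351i)·(+0.1372-0.4062i)  (-0.1450+0.3313i)·(-0.1376-0.1049i)  (-0.1270+0.0217i)·(-0.0282+0.0190i)
Y_3^-1(R⁻¹ n̂) = +0.432875-0.096591i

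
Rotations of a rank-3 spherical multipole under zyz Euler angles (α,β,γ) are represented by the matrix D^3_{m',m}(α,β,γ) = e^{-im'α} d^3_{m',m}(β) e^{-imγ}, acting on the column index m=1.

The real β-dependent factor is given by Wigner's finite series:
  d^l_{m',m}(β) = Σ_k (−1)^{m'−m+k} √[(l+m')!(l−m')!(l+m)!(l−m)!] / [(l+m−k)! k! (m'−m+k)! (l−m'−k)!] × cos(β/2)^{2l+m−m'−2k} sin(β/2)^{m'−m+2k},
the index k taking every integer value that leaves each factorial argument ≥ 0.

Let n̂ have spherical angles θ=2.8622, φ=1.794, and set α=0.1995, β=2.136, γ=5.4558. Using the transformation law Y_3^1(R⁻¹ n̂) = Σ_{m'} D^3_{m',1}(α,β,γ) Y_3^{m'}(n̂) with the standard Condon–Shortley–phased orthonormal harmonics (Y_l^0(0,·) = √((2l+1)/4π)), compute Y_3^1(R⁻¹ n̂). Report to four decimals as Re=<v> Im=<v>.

Need the full column D^3_{m',1} for m'=−3..3 at α=0.1995, β=2.136, γ=5.4558.
cos(β/2)=0.481878, sin(β/2)=0.876239
d^3_{-3,1}: single k=4 term ⇒ +0.530162;  D = +0.076558+0.524605i
d^3_{-2,1}: k∈[3..4] ⇒ +0.476110 -0.787134 = -0.311024;  D = -0.105015-0.292759i
d^3_{-1,1}: k∈[2..4] ⇒ +0.248395 -1.095098 +0.452620 = -0.394082;  D = -0.203932-0.337213i
d^3_{0,1}: k∈[1..3] ⇒ +0.078867 -0.782329 +0.862262 = +0.158800;  D = +0.107476+0.116903i
d^3_{1,1}: k∈[0..2] ⇒ +0.012520 -0.331194 +0.821323 = +0.502650;  D = +0.406781+0.295274i
d^3_{2,1}: k∈[0..1] ⇒ -0.071996 +0.476110 = +0.404114;  D = +0.367598+0.167870i
d^3_{3,1}: single k=0 term ⇒ +0.160338;  D = +0.156157+0.036380i
Y_3^{m'}(θ=2.8622,φ=1.794) and Σ D·Y over m':
  (+0.0766+0.5246i)·(+0.0054+0.0069i)  (-0.1050-0.2928i)·(+0.0674-0.0323i)  (-0.2039-0.3372i)·(-0.0714-0.3146i)  (+0.1075+0.1169i)·(-0.5810+0.0000i)  (+0.4068+0.2953i)·(+0.0714-0.3146i)  (+0.3676+0.1679i)·(+0.0674+0.0323i)  (+0.1562+0.0364i)·(-0.0054+0.0069i)
Y_3^1(R⁻¹ n̂) = -0.033471-0.075497i

Re=-0.0335 Im=-0.0755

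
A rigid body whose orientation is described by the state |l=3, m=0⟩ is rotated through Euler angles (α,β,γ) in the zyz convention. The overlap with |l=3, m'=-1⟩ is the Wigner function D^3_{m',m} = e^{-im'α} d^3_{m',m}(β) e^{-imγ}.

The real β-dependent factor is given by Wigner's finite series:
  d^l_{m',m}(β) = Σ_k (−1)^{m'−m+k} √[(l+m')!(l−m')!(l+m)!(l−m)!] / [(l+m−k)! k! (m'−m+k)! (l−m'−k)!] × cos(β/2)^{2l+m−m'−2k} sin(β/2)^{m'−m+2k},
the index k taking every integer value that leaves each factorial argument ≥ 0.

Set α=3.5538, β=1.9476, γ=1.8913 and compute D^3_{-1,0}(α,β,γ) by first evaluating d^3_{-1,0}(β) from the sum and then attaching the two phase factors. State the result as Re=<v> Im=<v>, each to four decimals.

Re=0.1192 Im=0.0521

First d^3_{-1,0}(β=1.9476), then the phase factors e^{-i(-1)α} and e^{-i(0)γ}:
Half-angle: c=0.562161, s=0.827028. N=√(2·24·6·6)=41.569219
The bounds max(0,m−m')=1 and min(l+m,l−m')=3 give 3 terms
  k=1: (−1)^0·41.5692/(12)·0.5622^5·0.8270^1 = +0.160847
  k=2: (−1)^1·41.5692/(4)·0.5622^3·0.8270^3 = -1.044370
  k=3: (−1)^2·41.5692/(12)·0.5622^1·0.8270^5 = +0.753446
d^3_{-1,0}(1.9476) = +0.160847 -1.044370 +0.753446 = -0.130076
Phases: e^{-i·(-1)·3.5538}=-0.916239-0.400633i, e^{-i·(0)·1.8913}=+1.000000+0.000000i ⇒ D=+0.119181+0.052113i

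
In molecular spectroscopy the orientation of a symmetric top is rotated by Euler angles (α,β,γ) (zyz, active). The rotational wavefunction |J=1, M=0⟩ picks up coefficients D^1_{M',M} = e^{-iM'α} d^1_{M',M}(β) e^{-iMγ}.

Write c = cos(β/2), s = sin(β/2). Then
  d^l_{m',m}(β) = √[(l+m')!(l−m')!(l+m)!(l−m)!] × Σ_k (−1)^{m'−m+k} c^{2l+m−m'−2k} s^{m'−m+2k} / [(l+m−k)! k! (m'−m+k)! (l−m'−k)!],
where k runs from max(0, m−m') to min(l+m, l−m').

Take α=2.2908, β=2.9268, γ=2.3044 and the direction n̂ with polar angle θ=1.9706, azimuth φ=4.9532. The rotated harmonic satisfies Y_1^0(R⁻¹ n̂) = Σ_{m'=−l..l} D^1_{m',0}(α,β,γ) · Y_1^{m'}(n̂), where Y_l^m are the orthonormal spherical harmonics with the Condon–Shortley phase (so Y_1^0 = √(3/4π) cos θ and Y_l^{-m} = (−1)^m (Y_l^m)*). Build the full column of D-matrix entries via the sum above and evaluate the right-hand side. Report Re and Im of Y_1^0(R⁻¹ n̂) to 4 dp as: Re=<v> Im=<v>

Need the full column D^1_{m',0} for m'=−1..1 at α=2.2908, β=2.9268, γ=2.3044.
cos(β/2)=0.107190, sin(β/2)=0.994239
d^1_{-1,0}: single k=1 term ⇒ +0.150716;  D = -0.099380+0.113309i
d^1_{0,0}: k∈[0..1] ⇒ +0.011490 -0.988510 = -0.977021;  D = -0.977021+0.000000i
d^1_{1,0}: single k=0 term ⇒ -0.150716;  D = +0.099380+0.113309i
Y_1^{m'}(θ=1.9706,φ=4.9532) and Σ D·Y over m':
  (-0.0994+0.1133i)·(+0.0759+0.3091i)  (-0.9770+0.0000i)·(-0.1902+0.0000i)  (+0.0994+0.1133i)·(-0.0759+0.3091i)
Y_1^0(R⁻¹ n̂) = +0.100687+0.000000i

Re=0.1007 Im=0.0000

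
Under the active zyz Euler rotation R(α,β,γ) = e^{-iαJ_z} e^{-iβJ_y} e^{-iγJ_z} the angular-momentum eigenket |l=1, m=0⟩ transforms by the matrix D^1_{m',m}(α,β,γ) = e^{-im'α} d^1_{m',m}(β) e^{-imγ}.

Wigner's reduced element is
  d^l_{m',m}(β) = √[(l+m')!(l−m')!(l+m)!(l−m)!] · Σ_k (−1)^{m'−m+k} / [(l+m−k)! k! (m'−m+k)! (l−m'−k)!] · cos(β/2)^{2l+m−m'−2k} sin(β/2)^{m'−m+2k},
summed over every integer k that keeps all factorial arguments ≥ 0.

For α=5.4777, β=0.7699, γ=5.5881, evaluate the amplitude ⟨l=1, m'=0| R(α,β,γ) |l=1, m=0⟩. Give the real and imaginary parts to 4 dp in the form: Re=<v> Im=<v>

First d^1_{0,0}(β=0.7699), then the phase factors e^{-i(0)α} and e^{-i(0)γ}:
Half-angle: c=0.926817, s=0.375513. N=√(1·1·1·1)=1.000000
Admissible k: 0..1 (factorial args all ≥0)
  k=0: (−1)^0·1.0000/(1)·0.9268^2·0.3755^0 = +0.858990
  k=1: (−1)^1·1.0000/(1)·0.9268^0·0.3755^2 = -0.141010
d^1_{0,0}(0.7699) = +0.858990 -0.141010 = +0.717980
D = (+1.000000+0.000000i)·(+0.717980)·(+1.000000+0.000000i) = +0.717980+0.000000i

Re=0.7180 Im=0.0000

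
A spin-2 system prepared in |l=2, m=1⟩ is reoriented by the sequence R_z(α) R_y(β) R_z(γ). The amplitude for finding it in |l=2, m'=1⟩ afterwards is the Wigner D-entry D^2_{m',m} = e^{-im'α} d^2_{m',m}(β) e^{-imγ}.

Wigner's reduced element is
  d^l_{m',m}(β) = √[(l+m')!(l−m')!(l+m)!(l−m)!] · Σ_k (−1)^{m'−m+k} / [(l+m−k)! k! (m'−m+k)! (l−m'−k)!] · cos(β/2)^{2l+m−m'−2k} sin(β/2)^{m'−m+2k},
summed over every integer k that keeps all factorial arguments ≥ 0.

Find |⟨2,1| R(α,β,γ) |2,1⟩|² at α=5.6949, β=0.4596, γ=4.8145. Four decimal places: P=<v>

D^2_{1,1}(5.6949,0.4596,4.8145) = e^{-i·1·5.6949}·d^2_{1,1}(0.4596)·e^{-i·1·4.8145}. Compute d first:
c=cos(0.4596/2)=0.973712, s=sin(0.4596/2)=0.227783; N=√[6·1·6·1]=6.000000
Admissible k: 0..1 (factorial args all ≥0)
  k=0: (−1)^0·6.0000/(6)·0.9737^4·0.2278^0 = +0.898922
  k=1: (−1)^1·6.0000/(2)·0.9737^2·0.2278^2 = -0.147579
d^2_{1,1}(0.4596) = +0.898922 -0.147579 = +0.751343
|D^2_{1,1}|² = |d^2_{1,1}(β)|² = (+0.751343)² = 0.564517 (the z-rotation phases have unit modulus)

P=0.5645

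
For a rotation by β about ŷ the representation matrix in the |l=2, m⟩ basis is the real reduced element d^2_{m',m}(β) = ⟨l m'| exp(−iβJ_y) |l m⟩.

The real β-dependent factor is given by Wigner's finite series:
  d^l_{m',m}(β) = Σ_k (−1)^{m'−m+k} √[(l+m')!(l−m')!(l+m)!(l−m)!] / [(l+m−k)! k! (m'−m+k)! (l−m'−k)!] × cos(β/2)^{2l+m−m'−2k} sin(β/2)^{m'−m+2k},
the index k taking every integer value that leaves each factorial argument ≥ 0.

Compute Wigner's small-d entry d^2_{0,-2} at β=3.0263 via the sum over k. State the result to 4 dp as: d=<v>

d=0.0081

d^2_{0,-2}(β=3.0263) via Wigner's sum:
Half-angle: c=0.057614, s=0.998339. N=√(2·2·1·24)=9.797959
k∈{0} keeps every argument non-negative
  k=0: (−1)^2·9.7980/(4)·0.0576^2·0.9983^2 = +0.008104
d^2_{0,-2}(3.0263) = +0.008104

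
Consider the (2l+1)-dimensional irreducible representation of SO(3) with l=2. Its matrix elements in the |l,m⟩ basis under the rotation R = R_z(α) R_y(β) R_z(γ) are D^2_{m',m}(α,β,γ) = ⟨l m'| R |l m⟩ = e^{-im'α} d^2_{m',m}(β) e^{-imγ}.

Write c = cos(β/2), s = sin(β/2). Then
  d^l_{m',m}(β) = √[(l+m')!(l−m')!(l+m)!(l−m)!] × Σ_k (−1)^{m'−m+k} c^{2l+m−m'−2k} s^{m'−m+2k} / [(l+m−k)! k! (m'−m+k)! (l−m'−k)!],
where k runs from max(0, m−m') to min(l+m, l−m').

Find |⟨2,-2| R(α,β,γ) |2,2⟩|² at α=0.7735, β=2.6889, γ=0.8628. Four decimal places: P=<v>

D^2_{-2,2}(0.7735,2.6889,0.8628) = e^{-i·-2·0.7735}·d^2_{-2,2}(2.6889)·e^{-i·2·0.8628}. Compute d first:
c=cos(2.6889/2)=0.224419, s=sin(2.6889/2)=0.974493; N=√[1·24·24·1]=24.000000
Admissible k: 4..4 (factorial args all ≥0)
  k=4: (−1)^0·24.0000/(24)·0.2244^0·0.9745^4 = +0.901809
d^2_{-2,2}(2.6889) = +0.901809
|D^2_{-2,2}|² = |d^2_{-2,2}(β)|² = (+0.901809)² = 0.813260 (the z-rotation phases have unit modulus)

P=0.8133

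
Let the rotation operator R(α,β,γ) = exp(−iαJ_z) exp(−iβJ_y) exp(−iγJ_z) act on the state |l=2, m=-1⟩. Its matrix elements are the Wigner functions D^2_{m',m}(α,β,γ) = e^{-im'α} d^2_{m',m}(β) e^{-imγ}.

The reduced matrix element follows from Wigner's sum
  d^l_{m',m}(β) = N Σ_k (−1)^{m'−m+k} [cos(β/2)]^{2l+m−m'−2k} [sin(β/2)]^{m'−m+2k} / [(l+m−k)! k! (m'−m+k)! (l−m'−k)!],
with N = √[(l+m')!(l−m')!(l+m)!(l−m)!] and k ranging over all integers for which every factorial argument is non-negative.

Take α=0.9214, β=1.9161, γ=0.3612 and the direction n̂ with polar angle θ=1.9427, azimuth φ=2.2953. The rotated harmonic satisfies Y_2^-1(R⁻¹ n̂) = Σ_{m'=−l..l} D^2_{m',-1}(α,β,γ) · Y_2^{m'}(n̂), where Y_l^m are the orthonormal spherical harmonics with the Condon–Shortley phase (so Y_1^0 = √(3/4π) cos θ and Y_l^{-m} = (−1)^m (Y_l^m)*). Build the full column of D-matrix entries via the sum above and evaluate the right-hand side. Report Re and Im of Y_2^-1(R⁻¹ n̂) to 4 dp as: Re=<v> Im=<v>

Re=0.1331 Im=-0.1719

Need the full column D^2_{m',-1} for m'=−2..2 at α=0.9214, β=1.9161, γ=0.3612.
cos(β/2)=0.575116, sin(β/2)=0.818072
d^2_{-2,-1}: single k=1 term ⇒ +0.311235;  D = -0.184167+0.250898i
d^2_{-1,-1}: k∈[0..1] ⇒ +0.109401 -0.664072 = -0.554671;  D = -0.157650-0.531795i
d^2_{0,-1}: k∈[0..1] ⇒ -0.381183 +0.771268 = +0.390085;  D = +0.364914+0.137855i
d^2_{1,-1}: k∈[0..1] ⇒ +0.664072 -0.447884 = +0.216188;  D = +0.183144-0.114873i
d^2_{2,-1}: single k=0 term ⇒ -0.629738;  D = -0.056096+0.627234i
Y_2^{m'}(θ=1.9427,φ=2.2953) and Σ D·Y over m':
  (-0.1842+0.2509i)·(-0.0407+0.3328i)  (-0.1577-0.5318i)·(+0.1733+0.1959i)  (+0.3649+0.1379i)·(-0.1904+0.0000i)  (+0.1831-0.1149i)·(-0.1733+0.1959i)  (-0.0561+0.6272i)·(-0.0407-0.3328i)
Y_2^-1(R⁻¹ n̂) = +0.133105-0.171918i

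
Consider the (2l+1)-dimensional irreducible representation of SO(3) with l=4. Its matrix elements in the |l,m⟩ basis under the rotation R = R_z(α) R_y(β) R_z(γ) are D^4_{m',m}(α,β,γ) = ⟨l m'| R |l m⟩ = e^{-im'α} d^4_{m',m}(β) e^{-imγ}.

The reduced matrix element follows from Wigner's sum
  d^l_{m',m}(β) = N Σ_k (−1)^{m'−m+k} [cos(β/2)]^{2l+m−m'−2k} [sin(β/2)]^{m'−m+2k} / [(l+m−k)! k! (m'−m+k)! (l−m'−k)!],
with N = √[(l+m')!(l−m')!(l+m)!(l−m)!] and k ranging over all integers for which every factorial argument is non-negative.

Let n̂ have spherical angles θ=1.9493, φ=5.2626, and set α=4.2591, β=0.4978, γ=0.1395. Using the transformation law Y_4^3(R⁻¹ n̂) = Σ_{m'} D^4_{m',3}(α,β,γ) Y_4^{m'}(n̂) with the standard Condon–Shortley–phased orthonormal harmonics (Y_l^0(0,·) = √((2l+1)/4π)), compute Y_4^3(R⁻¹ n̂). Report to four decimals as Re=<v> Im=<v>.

Need the full column D^4_{m',3} for m'=−4..4 at α=4.2591, β=0.4978, γ=0.1395.
cos(β/2)=0.969184, sin(β/2)=0.246338
d^4_{-4,3}: single k=7 term ⇒ +0.000151;  D = -0.000093-0.000119i
d^4_{-3,3}: k∈[6..7] ⇒ +0.001469 -0.000014 = +0.001456;  D = +0.001424-0.000300i
d^4_{-2,3}: k∈[5..6] ⇒ +0.009270 -0.000200 = +0.009070;  D = -0.002206+0.008798i
d^4_{-1,3}: k∈[4..5] ⇒ +0.042980 -0.001666 = +0.041314;  D = -0.031625-0.026584i
d^4_{0,3}: k∈[3..4] ⇒ +0.151248 -0.009771 = +0.141477;  D = +0.129267-0.057495i
d^4_{1,3}: k∈[2..3] ⇒ +0.399182 -0.042980 = +0.356201;  D = -0.012389+0.355986i
d^4_{2,3}: k∈[1..2] ⇒ +0.740353 -0.143486 = +0.596867;  D = -0.527174-0.279888i
d^4_{3,3}: k∈[0..1] ⇒ +0.778484 -0.352045 = +0.426439;  D = +0.344718-0.251038i
d^4_{4,3}: single k=0 term ⇒ -0.559655;  D = -0.098069-0.550995i
Y_4^{m'}(θ=1.9493,φ=5.2626) and Σ D·Y over m':
  (-0.0001-0.0001i)·(-0.1944-0.2666i)  (+0.0014-0.0003i)·(+0.3699-0.0296i)  (-0.0022+0.0088i)·(+0.0058-0.0114i)  (-0.0316-0.0266i)·(+0.1736+0.2831i)  (+0.1293-0.0575i)·(-0.0470+0.0000i)  (-0.0124+0.3560i)·(-0.1736+0.2831i)  (-0.5272-0.2799i)·(+0.0058+0.0114i)  (+0.3447-0.2510i)·(-0.3699-0.0296i)  (-0.0981-0.5510i)·(-0.1944+0.2666i)
Y_4^3(R⁻¹ n̂) = -0.070923+0.079807i

Re=-0.0709 Im=0.0798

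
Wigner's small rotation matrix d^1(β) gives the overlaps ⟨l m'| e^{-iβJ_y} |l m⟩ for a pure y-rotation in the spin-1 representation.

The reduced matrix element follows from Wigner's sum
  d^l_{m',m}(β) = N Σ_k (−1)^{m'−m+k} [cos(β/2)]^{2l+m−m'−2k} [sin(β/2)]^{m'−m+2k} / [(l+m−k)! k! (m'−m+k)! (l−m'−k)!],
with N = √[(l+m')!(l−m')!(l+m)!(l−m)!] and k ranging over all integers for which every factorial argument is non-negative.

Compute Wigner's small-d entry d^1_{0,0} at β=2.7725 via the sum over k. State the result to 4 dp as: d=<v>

d=-0.9327

d^1_{0,0}(β=2.7725) via Wigner's sum:
With c≡cos(β/2)=0.183501 and s≡sin(β/2)=0.983020, N=[1·1·1·1]^{1/2}=1.000000
k: max(0,(0)−(0))=0 … min(1+(0),1−(0))=1
  k=0: (−1)^0·1.0000/(1)·0.1835^2·0.9830^0 = +0.033672
  k=1: (−1)^1·1.0000/(1)·0.1835^0·0.9830^2 = -0.966328
d^1_{0,0}(2.7725) = +0.033672 -0.966328 = -0.932655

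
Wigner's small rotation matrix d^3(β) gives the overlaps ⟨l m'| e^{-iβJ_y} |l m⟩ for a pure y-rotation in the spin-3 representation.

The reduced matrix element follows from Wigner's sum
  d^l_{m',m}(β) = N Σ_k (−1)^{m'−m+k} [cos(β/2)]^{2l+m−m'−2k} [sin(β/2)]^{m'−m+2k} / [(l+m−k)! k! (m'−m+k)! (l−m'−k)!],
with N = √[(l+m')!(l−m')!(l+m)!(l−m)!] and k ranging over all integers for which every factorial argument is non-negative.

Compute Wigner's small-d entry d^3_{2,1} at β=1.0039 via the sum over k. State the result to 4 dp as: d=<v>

d^3_{2,1}(β=1.0039) via Wigner's sum:
Half-angle: c=0.876646, s=0.481136. N=√(120·1·24·2)=75.894664
k∈{0,1} keeps every argument non-negative
  k=0: (−1)^1·75.8947/(24)·0.8766^5·0.4811^1 = -0.787751
  k=1: (−1)^2·75.8947/(12)·0.8766^3·0.4811^3 = +0.474576
d^3_{2,1}(1.0039) = -0.787751 +0.474576 = -0.313175

d=-0.3132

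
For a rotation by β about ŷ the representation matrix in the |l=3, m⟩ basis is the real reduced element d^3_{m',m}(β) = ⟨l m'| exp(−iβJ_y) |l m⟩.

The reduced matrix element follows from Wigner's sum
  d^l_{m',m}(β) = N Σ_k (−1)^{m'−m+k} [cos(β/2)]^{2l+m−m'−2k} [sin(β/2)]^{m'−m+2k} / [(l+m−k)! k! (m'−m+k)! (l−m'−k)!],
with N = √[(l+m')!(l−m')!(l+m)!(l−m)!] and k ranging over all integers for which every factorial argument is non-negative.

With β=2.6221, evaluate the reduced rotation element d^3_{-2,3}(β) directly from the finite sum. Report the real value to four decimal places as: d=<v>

d^3_{-2,3}(β=2.6221) via Wigner's sum:
c=cos(2.6221/2)=0.256835, s=sin(2.6221/2)=0.966455; N=√[1·120·720·1]=293.938769
The bounds max(0,m−m')=5 and min(l+m,l−m')=5 give 1 term
  k=5: (−1)^0·293.9388/(120)·0.2568^1·0.9665^5 = +0.530443
d^3_{-2,3}(2.6221) = +0.530443

d=0.5304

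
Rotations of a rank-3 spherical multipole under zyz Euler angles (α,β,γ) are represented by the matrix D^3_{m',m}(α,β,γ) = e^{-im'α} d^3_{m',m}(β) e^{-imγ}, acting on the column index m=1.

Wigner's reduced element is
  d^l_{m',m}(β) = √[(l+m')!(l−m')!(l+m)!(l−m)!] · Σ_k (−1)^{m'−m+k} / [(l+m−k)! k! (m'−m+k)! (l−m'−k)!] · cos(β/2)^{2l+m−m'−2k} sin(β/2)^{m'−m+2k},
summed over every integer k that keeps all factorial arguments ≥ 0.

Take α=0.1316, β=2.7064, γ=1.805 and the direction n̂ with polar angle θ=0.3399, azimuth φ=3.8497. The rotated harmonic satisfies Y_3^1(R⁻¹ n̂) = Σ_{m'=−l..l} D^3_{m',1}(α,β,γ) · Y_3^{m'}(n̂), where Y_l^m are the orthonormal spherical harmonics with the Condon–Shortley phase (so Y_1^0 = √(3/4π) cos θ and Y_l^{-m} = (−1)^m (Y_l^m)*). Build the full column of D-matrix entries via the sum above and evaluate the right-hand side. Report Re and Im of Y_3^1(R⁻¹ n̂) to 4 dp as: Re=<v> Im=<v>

Need the full column D^3_{m',1} for m'=−3..3 at α=0.1316, β=2.7064, γ=1.805.
cos(β/2)=0.215883, sin(β/2)=0.976419
d^3_{-3,1}: single k=4 term ⇒ +0.164070;  D = +0.026236-0.161959i
d^3_{-2,1}: k∈[3..4] ⇒ +0.059237 -0.605899 = -0.546662;  D = -0.015849+0.546432i
d^3_{-1,1}: k∈[2..4] ⇒ +0.012425 -0.338901 +0.866598 = +0.540122;  D = -0.055321-0.537282i
d^3_{0,1}: k∈[1..3] ⇒ +0.001586 -0.097337 +0.663729 = +0.567979;  D = -0.131810-0.552472i
d^3_{1,1}: k∈[0..2] ⇒ +0.000101 -0.016567 +0.254176 = +0.237710;  D = -0.085029-0.221983i
d^3_{2,1}: k∈[0..1] ⇒ -0.001448 +0.059237 = +0.057789;  D = -0.027574-0.050787i
d^3_{3,1}: single k=0 term ⇒ +0.008020;  D = -0.004719-0.006485i
Y_3^{m'}(θ=0.3399,φ=3.8497) and Σ D·Y over m':
  (+0.0262-0.1620i)·(+0.0081+0.0132i)  (-0.0158+0.5464i)·(+0.0165-0.1058i)  (-0.0553-0.5373i)·(-0.2819+0.2414i)  (-0.1318-0.5525i)·(+0.5081+0.0000i)  (-0.0850-0.2220i)·(+0.2819+0.2414i)  (-0.0276-0.0508i)·(+0.0165+0.1058i)  (-0.0047-0.0065i)·(-0.0081+0.0132i)
Y_3^1(R⁻¹ n̂) = +0.172857-0.219769i

Re=0.1729 Im=-0.2198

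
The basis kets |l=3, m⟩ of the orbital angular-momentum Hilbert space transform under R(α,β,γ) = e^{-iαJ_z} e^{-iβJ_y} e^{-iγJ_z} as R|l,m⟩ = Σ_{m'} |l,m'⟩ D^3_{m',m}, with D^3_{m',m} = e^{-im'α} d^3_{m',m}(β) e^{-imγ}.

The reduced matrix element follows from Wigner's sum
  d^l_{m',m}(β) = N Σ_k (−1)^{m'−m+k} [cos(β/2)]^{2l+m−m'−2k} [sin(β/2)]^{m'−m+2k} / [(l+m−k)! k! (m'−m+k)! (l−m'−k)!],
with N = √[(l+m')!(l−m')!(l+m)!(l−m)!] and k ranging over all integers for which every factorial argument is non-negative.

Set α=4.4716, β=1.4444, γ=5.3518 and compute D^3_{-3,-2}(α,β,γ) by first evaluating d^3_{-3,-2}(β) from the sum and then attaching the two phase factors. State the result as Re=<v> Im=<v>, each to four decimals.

Split into d^3_{-3,-2}(β=1.4444) × two z-phases.
c=cos(1.4444/2)=0.750353, s=sin(1.4444/2)=0.661037; N=√[1·720·1·120]=293.938769
k: max(0,(-2)−(-3))=1 … min(3+(-2),3−(-3))=1
  k=1: (−1)^0·293.9388/(120)·0.7504^5·0.6610^1 = +0.385150
d^3_{-3,-2}(1.4444) = +0.385150
Phases: e^{-i·(-3)·4.4716}=+0.661162+0.750243i, e^{-i·(-2)·5.3518}=-0.287844-0.957677i ⇒ D=+0.203428-0.327044i

Re=0.2034 Im=-0.3270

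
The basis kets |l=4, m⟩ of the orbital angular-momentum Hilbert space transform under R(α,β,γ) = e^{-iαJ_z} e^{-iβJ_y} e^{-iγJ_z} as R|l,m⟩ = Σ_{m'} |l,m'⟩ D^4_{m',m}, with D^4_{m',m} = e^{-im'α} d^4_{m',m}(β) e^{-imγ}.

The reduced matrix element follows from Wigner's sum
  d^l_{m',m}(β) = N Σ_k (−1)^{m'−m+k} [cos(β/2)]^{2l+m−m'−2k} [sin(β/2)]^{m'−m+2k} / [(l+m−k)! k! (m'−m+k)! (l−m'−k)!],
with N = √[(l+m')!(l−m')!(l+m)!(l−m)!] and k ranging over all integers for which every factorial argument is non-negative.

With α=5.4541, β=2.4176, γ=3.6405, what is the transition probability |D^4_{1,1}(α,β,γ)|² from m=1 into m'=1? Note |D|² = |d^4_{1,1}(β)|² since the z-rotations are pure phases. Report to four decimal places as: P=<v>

P=0.2537

Split into d^4_{1,1}(β=2.4176) × two z-phases.
Half-angle: c=0.354142, s=0.935192. N=√(120·6·120·6)=720.000000
k∈{0,1,2,3} keeps every argument non-negative
  k=0: (−1)^0·720.0000/(720)·0.3541^8·0.9352^0 = +0.000247
  k=1: (−1)^1·720.0000/(48)·0.3541^6·0.9352^2 = -0.025880
  k=2: (−1)^2·720.0000/(24)·0.3541^4·0.9352^4 = +0.360938
  k=3: (−1)^3·720.0000/(72)·0.3541^2·0.9352^6 = -0.838993
d^4_{1,1}(2.4176) = +0.000247 -0.025880 +0.360938 -0.838993 = -0.503687
|D^4_{1,1}|² = |d^4_{1,1}(β)|² = (-0.503687)² = 0.253701 (the z-rotation phases have unit modulus)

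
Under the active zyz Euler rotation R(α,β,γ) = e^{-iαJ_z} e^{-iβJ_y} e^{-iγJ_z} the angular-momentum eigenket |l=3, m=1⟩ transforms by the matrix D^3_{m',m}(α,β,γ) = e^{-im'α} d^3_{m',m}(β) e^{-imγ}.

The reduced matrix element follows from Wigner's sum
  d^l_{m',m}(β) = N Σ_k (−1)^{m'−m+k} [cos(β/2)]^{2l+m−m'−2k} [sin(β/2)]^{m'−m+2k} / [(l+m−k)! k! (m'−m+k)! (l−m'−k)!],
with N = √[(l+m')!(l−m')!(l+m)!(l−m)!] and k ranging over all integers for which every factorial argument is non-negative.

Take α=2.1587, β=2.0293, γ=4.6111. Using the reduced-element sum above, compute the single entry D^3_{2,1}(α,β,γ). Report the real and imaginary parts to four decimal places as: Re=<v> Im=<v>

Split into d^3_{2,1}(β=2.0293) × two z-phases.
Half-angle: c=0.527917, s=0.849296. N=√(120·1·24·2)=75.894664
Admissible k: 0..1 (factorial args all ≥0)
  k=0: (−1)^1·75.8947/(24)·0.5279^5·0.8493^1 = -0.110126
  k=1: (−1)^2·75.8947/(12)·0.5279^3·0.8493^3 = +0.570039
d^3_{2,1}(2.0293) = -0.110126 +0.570039 = +0.459913
D = (-0.384798+0.923001i)·(+0.459913)·(-0.101116+0.994875i) = -0.404430-0.218990i

Re=-0.4044 Im=-0.2190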